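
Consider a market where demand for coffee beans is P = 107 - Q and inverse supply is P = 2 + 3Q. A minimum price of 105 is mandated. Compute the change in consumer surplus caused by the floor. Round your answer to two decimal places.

-342.53

Free-market equilibrium: 107 - Q = 2 + 3Q gives Q* = 26.25, P* = 80.75.
At P = 105, buyers demand (107 - 105)/1 = 2 while sellers would supply more, so the quantity traded is 2 at price 105.
CS goes from (1/2)(26.25)(26.25) = 344.5312 to 2 (computed as (107 - 105)(2) - (1/2)(1)(2)^2), a change of -342.5312.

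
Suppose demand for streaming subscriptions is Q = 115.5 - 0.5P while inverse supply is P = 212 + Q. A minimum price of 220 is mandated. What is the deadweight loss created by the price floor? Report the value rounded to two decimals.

1.04

Rewriting demand in inverse form: P = 231 - 2Q.
Without the control, 231 - 2Q = 212 + Q so Q* = 6.3333 and P* = 218.3333.
At the floor price 220, quantity demanded is (231 - 220)/2 = 5.5; demand is the short side, so Q = 5.5 trades at P = 220.
At Q = 5.5 the demand price is 220 and the supply price is 217.5. Deadweight loss is the triangle between the curves from 5.5 to 6.3333: (1/2)(220 - 217.5)(6.3333 - 5.5) = 1.0417.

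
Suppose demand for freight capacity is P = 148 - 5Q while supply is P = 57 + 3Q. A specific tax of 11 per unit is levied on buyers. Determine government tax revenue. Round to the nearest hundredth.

110.00

Pre-tax equilibrium: 148 - 5Q = 57 + 3Q gives Q* = 11.375, P* = 91.125.
A tax on buyers shifts demand down by 11: (148 - 11) - 5Q = 57 + 3Q, so Q_t = 10. Buyers pay P_b = 98; sellers receive P_s = P_b - 11 = 87.
Tax revenue = t x Q_t = 11 x 10 = 110.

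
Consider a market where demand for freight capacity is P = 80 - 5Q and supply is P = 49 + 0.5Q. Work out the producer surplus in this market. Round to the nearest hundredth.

7.94

Set 80 - 5Q = 49 + 0.5Q, which gives 31 = 5.5Q, so Q* = 5.6364 and P* = 80 - 5(5.6364) = 51.8182.
Producer surplus is the triangle above supply below P*: (1/2)(5.6364)(51.8182 - 49) = (1/2)(5.6364)(2.8182) = 7.9421.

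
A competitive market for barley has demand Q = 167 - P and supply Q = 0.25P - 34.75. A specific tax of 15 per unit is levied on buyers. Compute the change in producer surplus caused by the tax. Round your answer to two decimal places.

Rewriting demand in inverse form: P = 167 - Q.
Rewriting supply in inverse form: P = 139 + 4Q.
Without the tax, 167 - Q = 139 + 4Q so Q* = 5.6 and P* = 161.4.
A tax on buyers shifts demand down by 15: (167 - 15) - Q = 139 + 4Q, so Q_t = 2.6. Buyers pay P_b = 164.4; sellers receive P_s = P_b - 15 = 149.4.
PS falls from (1/2)(5.6)(22.4) = 62.72 to (1/2)(2.6)(10.4) = 13.52, a change of -49.2.

-49.20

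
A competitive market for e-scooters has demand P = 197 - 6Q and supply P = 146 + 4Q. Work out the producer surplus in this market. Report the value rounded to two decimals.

52.02

Set 197 - 6Q = 146 + 4Q, which gives 51 = 10Q, so Q* = 5.1 and P* = 197 - 6(5.1) = 166.4.
Producer surplus is the triangle above supply below P*: (1/2)(5.1)(166.4 - 146) = (1/2)(5.1)(20.4) = 52.02.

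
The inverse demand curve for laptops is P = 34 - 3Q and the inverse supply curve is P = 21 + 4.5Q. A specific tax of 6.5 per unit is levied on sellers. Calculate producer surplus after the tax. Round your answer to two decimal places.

1.69

Pre-tax equilibrium: 34 - 3Q = 21 + 4.5Q gives Q* = 1.7333, P* = 28.8.
A tax on sellers shifts supply up by 6.5: 34 - 3Q = 21 + 4.5Q + 6.5, so Q_t = 0.8667. Buyers pay P_b = 31.4; sellers receive P_s = P_b - 6.5 = 24.9.
Producer surplus is the triangle above supply below P_s: (1/2)(0.8667)(24.9 - 21) = 1.69.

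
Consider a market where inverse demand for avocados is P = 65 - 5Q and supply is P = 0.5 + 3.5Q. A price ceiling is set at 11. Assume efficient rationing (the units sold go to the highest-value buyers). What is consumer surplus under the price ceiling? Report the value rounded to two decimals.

Free-market equilibrium: 65 - 5Q = 0.5 + 3.5Q gives Q* = 7.5882, P* = 27.0588.
At P = 11, sellers supply (11 - 0.5)/3.5 = 3 while buyers want more, so the quantity traded is 3 at price 11.
The demand price at Q = 3 is 50. CS is the trapezoid between demand and 11 over [0, 3]: (1/2)[(65 - 11) + (50 - 11)](3) = 139.5.

139.50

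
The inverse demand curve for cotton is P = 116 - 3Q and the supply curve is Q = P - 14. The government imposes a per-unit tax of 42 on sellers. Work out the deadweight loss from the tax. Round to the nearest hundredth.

Rewriting supply in inverse form: P = 14 + Q.
Without the tax, 116 - 3Q = 14 + Q so Q* = 25.5 and P* = 39.5.
A tax on sellers shifts supply up by 42: 116 - 3Q = 14 + Q + 42, so Q_t = 15. Buyers pay P_b = 71; sellers receive P_s = P_b - 42 = 29.
The welfare triangle lost has base Q* - Q_t = 10.5 and height t = 42, so DWL = (1/2)(10.5)(42) = 220.5.

220.50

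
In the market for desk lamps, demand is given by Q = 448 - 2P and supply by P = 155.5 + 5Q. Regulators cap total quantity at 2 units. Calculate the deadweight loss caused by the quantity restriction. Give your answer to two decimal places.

Rewriting demand in inverse form: P = 224 - 0.5Q.
Unrestricted equilibrium: Q* = (224 - 155.5)/(0.5 + 5) = 12.4545.
At Q = 2 the demand price is 224 - 0.5(2) = 223 and the supply price is 155.5 + 5(2) = 165.5.
Deadweight loss is the triangle between the curves from 2 to 12.4545: (1/2)(223 - 165.5)(12.4545 - 2) = 300.5682.

300.57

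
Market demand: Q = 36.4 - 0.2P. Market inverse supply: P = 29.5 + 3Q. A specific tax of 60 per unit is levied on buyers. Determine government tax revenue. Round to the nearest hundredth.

693.75

Rewriting demand in inverse form: P = 182 - 5Q.
Without the tax, 182 - 5Q = 29.5 + 3Q so Q* = 19.0625 and P* = 86.6875.
With the tax, buyers' net willingness to pay falls by 60: (182 - 60) - 5Q = 29.5 + 3Q, so Q_t = 11.5625. Buyers pay P_b = 124.1875; sellers receive P_s = P_b - 60 = 64.1875.
Revenue is the tax times quantity traded: 60 x 11.5625 = 693.75.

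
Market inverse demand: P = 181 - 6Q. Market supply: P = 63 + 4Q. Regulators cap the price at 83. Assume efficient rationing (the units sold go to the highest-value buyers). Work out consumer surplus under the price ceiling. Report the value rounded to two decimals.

Without the control, 181 - 6Q = 63 + 4Q so Q* = 11.8 and P* = 110.2.
At P = 83, sellers supply (83 - 63)/4 = 5 while buyers want more, so the quantity traded is 5 at price 83.
The demand price at Q = 5 is 151. CS is the trapezoid between demand and 83 over [0, 5]: (1/2)[(181 - 83) + (151 - 83)](5) = 415.

415.00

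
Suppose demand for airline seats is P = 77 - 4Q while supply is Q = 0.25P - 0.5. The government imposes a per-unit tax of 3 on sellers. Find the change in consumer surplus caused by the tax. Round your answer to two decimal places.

Rewriting supply in inverse form: P = 2 + 4Q.
Pre-tax equilibrium: 77 - 4Q = 2 + 4Q gives Q* = 9.375, P* = 39.5.
A tax on sellers shifts supply up by 3: 77 - 4Q = 2 + 4Q + 3, so Q_t = 9. Buyers pay P_b = 41; sellers receive P_s = P_b - 3 = 38.
CS falls from (1/2)(9.375)(37.5) = 175.7812 to (1/2)(9)(36) = 162, a change of -13.7812.

-13.78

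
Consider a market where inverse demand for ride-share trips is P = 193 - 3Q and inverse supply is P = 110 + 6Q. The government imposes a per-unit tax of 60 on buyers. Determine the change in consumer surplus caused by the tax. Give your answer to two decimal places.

-117.78

Without the tax, 193 - 3Q = 110 + 6Q so Q* = 9.2222 and P* = 165.3333.
With the tax, buyers' net willingness to pay falls by 60: (193 - 60) - 3Q = 110 + 6Q, so Q_t = 2.5556. Buyers pay P_b = 185.3333; sellers receive P_s = P_b - 60 = 125.3333.
Consumers lose the trapezoid between P* and P_b out to Q_t plus the triangle from Q_t to Q*: change in CS = 9.7963 - 127.5741 = -117.7778.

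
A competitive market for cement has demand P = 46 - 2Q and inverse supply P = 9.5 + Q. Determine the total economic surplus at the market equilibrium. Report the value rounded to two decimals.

Equilibrium: 46 - 2Q = 9.5 + Q, so Q* = 12.1667 and P* = 21.6667.
CS = (1/2)(12.1667)(24.3333) = 148.0278 and PS = (1/2)(12.1667)(12.1667) = 74.0139, so total surplus = 222.0417.

222.04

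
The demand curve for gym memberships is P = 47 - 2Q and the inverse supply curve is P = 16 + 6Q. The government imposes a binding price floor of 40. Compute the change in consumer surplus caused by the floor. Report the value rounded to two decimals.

Free-market equilibrium: 47 - 2Q = 16 + 6Q gives Q* = 3.875, P* = 39.25.
At the floor price 40, quantity demanded is (47 - 40)/2 = 3.5; demand is the short side, so Q = 3.5 trades at P = 40.
CS goes from (1/2)(3.875)(7.75) = 15.0156 to 12.25 (computed as (47 - 40)(3.5) - (1/2)(2)(3.5)^2), a change of -2.7656.

-2.77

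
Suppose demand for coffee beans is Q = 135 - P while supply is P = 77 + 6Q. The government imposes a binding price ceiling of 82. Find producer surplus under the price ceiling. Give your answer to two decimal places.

Rewriting demand in inverse form: P = 135 - Q.
Without the control, 135 - Q = 77 + 6Q so Q* = 8.2857 and P* = 126.7143.
At the ceiling price 82, quantity supplied is (82 - 77)/6 = 0.8333; supply is the short side, so Q = 0.8333 trades at P = 82.
PS is the triangle above supply below 82: (1/2)(0.8333)(82 - 77) = 2.0833.

2.08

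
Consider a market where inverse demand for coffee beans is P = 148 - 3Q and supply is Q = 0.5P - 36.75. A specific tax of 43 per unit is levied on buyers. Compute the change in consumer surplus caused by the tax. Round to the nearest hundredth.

Rewriting supply in inverse form: P = 73.5 + 2Q.
Without the tax, 148 - 3Q = 73.5 + 2Q so Q* = 14.9 and P* = 103.3.
With the tax, buyers' net willingness to pay falls by 43: (148 - 43) - 3Q = 73.5 + 2Q, so Q_t = 6.3. Buyers pay P_b = 129.1; sellers receive P_s = P_b - 43 = 86.1.
Consumers lose the trapezoid between P* and P_b out to Q_t plus the triangle from Q_t to Q*: change in CS = 59.535 - 333.015 = -273.48.

-273.48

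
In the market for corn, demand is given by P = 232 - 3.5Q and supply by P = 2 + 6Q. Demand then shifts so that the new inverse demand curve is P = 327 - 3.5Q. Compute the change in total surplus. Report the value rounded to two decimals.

2775.00

Initial equilibrium: Q_0 = 24.2105, P_0 = 147.2632; CS_0 = (1/2)(24.2105)(84.7368) = 1025.7618, PS_0 = (1/2)(24.2105)(145.2632) = 1758.4488.
New equilibrium: 327 - 3.5Q = 2 + 6Q gives Q_1 = 34.2105, P_1 = 207.2632; CS_1 = 2048.1302, PS_1 = 3511.0803.
Change in total surplus = (2048.1302 + 3511.0803) - (1025.7618 + 1758.4488) = 2775.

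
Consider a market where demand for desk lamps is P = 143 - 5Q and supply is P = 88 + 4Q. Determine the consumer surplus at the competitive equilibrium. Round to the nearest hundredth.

Setting demand equal to supply, 55 = 9Q, so Q* = 6.1111 and P* = 112.4444.
Consumer surplus is the triangle under demand above P*: (1/2)(6.1111)(143 - 112.4444) = (1/2)(6.1111)(30.5556) = 93.3642.

93.36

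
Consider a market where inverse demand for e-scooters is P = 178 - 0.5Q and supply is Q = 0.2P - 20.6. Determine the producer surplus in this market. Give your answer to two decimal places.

Rewriting supply in inverse form: P = 103 + 5Q.
Setting demand equal to supply, 75 = 5.5Q, so Q* = 13.6364 and P* = 171.1818.
The supply curve's price intercept is 103, so PS = (1/2)(Q*)(P* - 103) = (1/2)(13.6364)(68.1818) = 464.876.

464.88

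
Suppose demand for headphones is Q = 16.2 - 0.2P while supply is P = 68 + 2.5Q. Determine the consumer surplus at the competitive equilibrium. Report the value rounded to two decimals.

7.51

Rewriting demand in inverse form: P = 81 - 5Q.
Equilibrium: 81 - 5Q = 68 + 2.5Q, so Q* = 1.7333 and P* = 72.3333.
The demand choke price is 81, so CS = (1/2)(Q*)(81 - P*) = (1/2)(1.7333)(8.6667) = 7.5111.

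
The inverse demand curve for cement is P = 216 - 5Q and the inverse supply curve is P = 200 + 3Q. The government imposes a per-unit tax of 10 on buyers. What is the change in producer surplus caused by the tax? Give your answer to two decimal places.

Pre-tax equilibrium: 216 - 5Q = 200 + 3Q gives Q* = 2, P* = 206.
A tax on buyers shifts demand down by 10: (216 - 10) - 5Q = 200 + 3Q, so Q_t = 0.75. Buyers pay P_b = 212.25; sellers receive P_s = P_b - 10 = 202.25.
PS falls from (1/2)(2)(6) = 6 to (1/2)(0.75)(2.25) = 0.8438, a change of -5.1562.

-5.16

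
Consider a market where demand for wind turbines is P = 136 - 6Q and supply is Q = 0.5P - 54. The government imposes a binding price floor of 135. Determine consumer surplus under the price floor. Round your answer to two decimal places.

Rewriting supply in inverse form: P = 108 + 2Q.
Without the control, 136 - 6Q = 108 + 2Q so Q* = 3.5 and P* = 115.
At P = 135, buyers demand (136 - 135)/6 = 0.1667 while sellers would supply more, so the quantity traded is 0.1667 at price 135.
CS is the triangle under demand above 135: (1/2)(0.1667)(136 - 135) = 0.0833.

0.08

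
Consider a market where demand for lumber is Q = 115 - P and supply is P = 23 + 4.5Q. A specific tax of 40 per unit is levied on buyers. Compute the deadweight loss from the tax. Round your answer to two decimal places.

145.45

Rewriting demand in inverse form: P = 115 - Q.
Without the tax, 115 - Q = 23 + 4.5Q so Q* = 16.7273 and P* = 98.2727.
With the tax, buyers' net willingness to pay falls by 40: (115 - 40) - Q = 23 + 4.5Q, so Q_t = 9.4545. Buyers pay P_b = 105.5455; sellers receive P_s = P_b - 40 = 65.5455.
Deadweight loss is the triangle between the curves from Q_t to Q*: (1/2)(16.7273 - 9.4545)(40) = 145.4545.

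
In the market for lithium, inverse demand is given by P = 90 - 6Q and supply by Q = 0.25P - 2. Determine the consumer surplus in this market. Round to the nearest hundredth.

201.72

Rewriting supply in inverse form: P = 8 + 4Q.
Setting demand equal to supply, 82 = 10Q, so Q* = 8.2 and P* = 40.8.
CS is the area between the demand curve and P* from 0 to Q*: (1/2)(8.2)(49.2) = 201.72.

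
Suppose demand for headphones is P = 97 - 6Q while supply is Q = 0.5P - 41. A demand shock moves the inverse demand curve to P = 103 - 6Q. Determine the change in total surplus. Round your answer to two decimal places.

Rewriting supply in inverse form: P = 82 + 2Q.
Initial equilibrium: Q_0 = 1.875, P_0 = 85.75; CS_0 = (1/2)(1.875)(11.25) = 10.5469, PS_0 = (1/2)(1.875)(3.75) = 3.5156.
New equilibrium: 103 - 6Q = 82 + 2Q gives Q_1 = 2.625, P_1 = 87.25; CS_1 = 20.6719, PS_1 = 6.8906.
Change in total surplus = (20.6719 + 6.8906) - (10.5469 + 3.5156) = 13.5.

13.50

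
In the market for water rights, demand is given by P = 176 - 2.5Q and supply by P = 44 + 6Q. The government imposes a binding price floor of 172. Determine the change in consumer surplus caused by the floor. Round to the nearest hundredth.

Free-market equilibrium: 176 - 2.5Q = 44 + 6Q gives Q* = 15.5294, P* = 137.1765.
At the floor price 172, quantity demanded is (176 - 172)/2.5 = 1.6; demand is the short side, so Q = 1.6 trades at P = 172.
CS goes from (1/2)(15.5294)(38.8235) = 301.4533 to 3.2 (computed as (176 - 172)(1.6) - (1/2)(2.5)(1.6)^2), a change of -298.2533.

-298.25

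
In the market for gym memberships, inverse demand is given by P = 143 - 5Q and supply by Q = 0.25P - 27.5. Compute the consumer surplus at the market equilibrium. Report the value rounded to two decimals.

33.61

Rewriting supply in inverse form: P = 110 + 4Q.
Setting demand equal to supply, 33 = 9Q, so Q* = 3.6667 and P* = 124.6667.
The demand choke price is 143, so CS = (1/2)(Q*)(143 - P*) = (1/2)(3.6667)(18.3333) = 33.6111.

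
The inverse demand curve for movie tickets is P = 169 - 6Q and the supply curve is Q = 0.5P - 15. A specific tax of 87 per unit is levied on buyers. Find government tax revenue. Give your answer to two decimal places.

Rewriting supply in inverse form: P = 30 + 2Q.
Without the tax, 169 - 6Q = 30 + 2Q so Q* = 17.375 and P* = 64.75.
With the tax, buyers' net willingness to pay falls by 87: (169 - 87) - 6Q = 30 + 2Q, so Q_t = 6.5. Buyers pay P_b = 130; sellers receive P_s = P_b - 87 = 43.
Tax revenue = t x Q_t = 87 x 6.5 = 565.5.

565.50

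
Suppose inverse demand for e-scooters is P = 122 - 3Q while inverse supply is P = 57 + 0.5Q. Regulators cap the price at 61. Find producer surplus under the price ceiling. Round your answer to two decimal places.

16.00

Free-market equilibrium: 122 - 3Q = 57 + 0.5Q gives Q* = 18.5714, P* = 66.2857.
At the ceiling price 61, quantity supplied is (61 - 57)/0.5 = 8; supply is the short side, so Q = 8 trades at P = 61.
PS is the triangle above supply below 61: (1/2)(8)(61 - 57) = 16.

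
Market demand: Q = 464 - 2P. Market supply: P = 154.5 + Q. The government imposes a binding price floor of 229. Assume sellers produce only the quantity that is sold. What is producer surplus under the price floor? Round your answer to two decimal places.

Rewriting demand in inverse form: P = 232 - 0.5Q.
Without the control, 232 - 0.5Q = 154.5 + Q so Q* = 51.6667 and P* = 206.1667.
At P = 229, buyers demand (232 - 229)/0.5 = 6 while sellers would supply more, so the quantity traded is 6 at price 229.
The supply price at Q = 6 is 160.5. PS is the trapezoid between 229 and supply over [0, 6]: (1/2)[(229 - 154.5) + (229 - 160.5)](6) = 429.

429.00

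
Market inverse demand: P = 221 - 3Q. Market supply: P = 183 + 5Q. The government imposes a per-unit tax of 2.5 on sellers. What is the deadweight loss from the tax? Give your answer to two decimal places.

0.39

Pre-tax equilibrium: 221 - 3Q = 183 + 5Q gives Q* = 4.75, P* = 206.75.
A tax on sellers shifts supply up by 2.5: 221 - 3Q = 183 + 5Q + 2.5, so Q_t = 4.4375. Buyers pay P_b = 207.6875; sellers receive P_s = P_b - 2.5 = 205.1875.
The welfare triangle lost has base Q* - Q_t = 0.3125 and height t = 2.5, so DWL = (1/2)(0.3125)(2.5) = 0.3906.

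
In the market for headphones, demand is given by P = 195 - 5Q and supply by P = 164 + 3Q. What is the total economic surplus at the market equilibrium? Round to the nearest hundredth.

Set 195 - 5Q = 164 + 3Q, which gives 31 = 8Q, so Q* = 3.875 and P* = 195 - 5(3.875) = 175.625.
CS = (1/2)(3.875)(19.375) = 37.5391 and PS = (1/2)(3.875)(11.625) = 22.5234, so total surplus = 60.0625.

60.06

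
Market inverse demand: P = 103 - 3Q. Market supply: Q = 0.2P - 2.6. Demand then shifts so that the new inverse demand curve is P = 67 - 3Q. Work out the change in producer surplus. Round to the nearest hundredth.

-202.50

Rewriting supply in inverse form: P = 13 + 5Q.
Initial equilibrium: Q_0 = 11.25, P_0 = 69.25; CS_0 = (1/2)(11.25)(33.75) = 189.8438, PS_0 = (1/2)(11.25)(56.25) = 316.4062.
New equilibrium: 67 - 3Q = 13 + 5Q gives Q_1 = 6.75, P_1 = 46.75; CS_1 = 68.3438, PS_1 = 113.9062.
Change in producer surplus = 113.9062 - 316.4062 = -202.5.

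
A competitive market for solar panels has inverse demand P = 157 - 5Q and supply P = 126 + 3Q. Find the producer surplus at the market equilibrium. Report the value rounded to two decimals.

22.52

Equilibrium: 157 - 5Q = 126 + 3Q, so Q* = 3.875 and P* = 137.625.
PS is the area between P* and the supply curve from 0 to Q*: (1/2)(3.875)(11.625) = 22.5234.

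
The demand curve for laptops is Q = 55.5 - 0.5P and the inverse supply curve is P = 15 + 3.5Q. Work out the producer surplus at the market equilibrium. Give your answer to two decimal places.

533.16

Rewriting demand in inverse form: P = 111 - 2Q.
Setting demand equal to supply, 96 = 5.5Q, so Q* = 17.4545 and P* = 76.0909.
Producer surplus is the triangle above supply below P*: (1/2)(17.4545)(76.0909 - 15) = (1/2)(17.4545)(61.0909) = 533.157.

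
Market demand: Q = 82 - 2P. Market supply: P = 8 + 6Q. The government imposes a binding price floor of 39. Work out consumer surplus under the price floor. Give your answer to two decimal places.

Rewriting demand in inverse form: P = 41 - 0.5Q.
Without the control, 41 - 0.5Q = 8 + 6Q so Q* = 5.0769 and P* = 38.4615.
At P = 39, buyers demand (41 - 39)/0.5 = 4 while sellers would supply more, so the quantity traded is 4 at price 39.
CS is the triangle under demand above 39: (1/2)(4)(41 - 39) = 4.

4.00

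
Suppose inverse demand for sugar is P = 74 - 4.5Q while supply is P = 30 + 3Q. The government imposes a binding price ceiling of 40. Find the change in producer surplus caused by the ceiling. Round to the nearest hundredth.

Without the control, 74 - 4.5Q = 30 + 3Q so Q* = 5.8667 and P* = 47.6.
At the ceiling price 40, quantity supplied is (40 - 30)/3 = 3.3333; supply is the short side, so Q = 3.3333 trades at P = 40.
PS goes from (1/2)(5.8667)(17.6) = 51.6267 to 16.6667 (computed as (40 - 30)(3.3333) - (1/2)(3)(3.3333)^2), a change of -34.96.

-34.96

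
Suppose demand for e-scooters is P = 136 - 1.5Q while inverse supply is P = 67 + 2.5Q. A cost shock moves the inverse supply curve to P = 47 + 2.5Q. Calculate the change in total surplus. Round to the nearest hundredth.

Initial equilibrium: Q_0 = 17.25, P_0 = 110.125; CS_0 = (1/2)(17.25)(25.875) = 223.1719, PS_0 = (1/2)(17.25)(43.125) = 371.9531.
New equilibrium: 136 - 1.5Q = 47 + 2.5Q gives Q_1 = 22.25, P_1 = 102.625; CS_1 = 371.2969, PS_1 = 618.8281.
Change in total surplus = (371.2969 + 618.8281) - (223.1719 + 371.9531) = 395.

395.00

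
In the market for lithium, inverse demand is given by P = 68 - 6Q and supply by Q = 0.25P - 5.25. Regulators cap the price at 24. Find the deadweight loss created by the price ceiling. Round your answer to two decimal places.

78.01

Rewriting supply in inverse form: P = 21 + 4Q.
Without the control, 68 - 6Q = 21 + 4Q so Q* = 4.7 and P* = 39.8.
At the ceiling price 24, quantity supplied is (24 - 21)/4 = 0.75; supply is the short side, so Q = 0.75 trades at P = 24.
At Q = 0.75 the demand price is 63.5 and the supply price is 24. Deadweight loss is the triangle between the curves from 0.75 to 4.7: (1/2)(63.5 - 24)(4.7 - 0.75) = 78.0125.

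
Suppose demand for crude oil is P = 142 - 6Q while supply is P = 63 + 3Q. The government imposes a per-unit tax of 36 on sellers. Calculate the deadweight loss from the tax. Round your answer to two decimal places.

Pre-tax equilibrium: 142 - 6Q = 63 + 3Q gives Q* = 8.7778, P* = 89.3333.
With the tax, sellers need 36 more per unit: 142 - 6Q = 63 + 3Q + 36, so Q_t = 4.7778. Buyers pay P_b = 113.3333; sellers receive P_s = P_b - 36 = 77.3333.
The welfare triangle lost has base Q* - Q_t = 4 and height t = 36, so DWL = (1/2)(4)(36) = 72.

72.00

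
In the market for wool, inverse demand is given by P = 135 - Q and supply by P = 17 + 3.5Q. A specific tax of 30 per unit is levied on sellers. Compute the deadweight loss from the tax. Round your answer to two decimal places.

Without the tax, 135 - Q = 17 + 3.5Q so Q* = 26.2222 and P* = 108.7778.
A tax on sellers shifts supply up by 30: 135 - Q = 17 + 3.5Q + 30, so Q_t = 19.5556. Buyers pay P_b = 115.4444; sellers receive P_s = P_b - 30 = 85.4444.
Deadweight loss is the triangle between the curves from Q_t to Q*: (1/2)(26.2222 - 19.5556)(30) = 100.

100.00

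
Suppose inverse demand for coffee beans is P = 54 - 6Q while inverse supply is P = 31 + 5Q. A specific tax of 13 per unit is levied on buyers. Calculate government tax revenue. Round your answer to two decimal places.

11.82

Pre-tax equilibrium: 54 - 6Q = 31 + 5Q gives Q* = 2.0909, P* = 41.4545.
A tax on buyers shifts demand down by 13: (54 - 13) - 6Q = 31 + 5Q, so Q_t = 0.9091. Buyers pay P_b = 48.5455; sellers receive P_s = P_b - 13 = 35.5455.
Tax revenue = t x Q_t = 13 x 0.9091 = 11.8182.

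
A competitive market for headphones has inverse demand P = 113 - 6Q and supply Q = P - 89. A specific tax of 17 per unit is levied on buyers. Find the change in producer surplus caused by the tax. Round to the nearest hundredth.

Rewriting supply in inverse form: P = 89 + Q.
Without the tax, 113 - 6Q = 89 + Q so Q* = 3.4286 and P* = 92.4286.
With the tax, buyers' net willingness to pay falls by 17: (113 - 17) - 6Q = 89 + Q, so Q_t = 1. Buyers pay P_b = 107; sellers receive P_s = P_b - 17 = 90.
PS falls from (1/2)(3.4286)(3.4286) = 5.8776 to (1/2)(1)(1) = 0.5, a change of -5.3776.

-5.38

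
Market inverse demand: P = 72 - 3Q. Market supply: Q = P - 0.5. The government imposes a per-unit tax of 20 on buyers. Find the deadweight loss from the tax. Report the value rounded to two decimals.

Rewriting supply in inverse form: P = 0.5 + Q.
Pre-tax equilibrium: 72 - 3Q = 0.5 + Q gives Q* = 17.875, P* = 18.375.
A tax on buyers shifts demand down by 20: (72 - 20) - 3Q = 0.5 + Q, so Q_t = 12.875. Buyers pay P_b = 33.375; sellers receive P_s = P_b - 20 = 13.375.
Deadweight loss is the triangle between the curves from Q_t to Q*: (1/2)(17.875 - 12.875)(20) = 50.

50.00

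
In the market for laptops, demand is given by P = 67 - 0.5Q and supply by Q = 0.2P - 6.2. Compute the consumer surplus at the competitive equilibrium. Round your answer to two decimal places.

Rewriting supply in inverse form: P = 31 + 5Q.
Setting demand equal to supply, 36 = 5.5Q, so Q* = 6.5455 and P* = 63.7273.
Consumer surplus is the triangle under demand above P*: (1/2)(6.5455)(67 - 63.7273) = (1/2)(6.5455)(3.2727) = 10.7107.

10.71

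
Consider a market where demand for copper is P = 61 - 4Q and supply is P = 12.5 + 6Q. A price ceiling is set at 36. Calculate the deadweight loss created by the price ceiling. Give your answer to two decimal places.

4.36

Without the control, 61 - 4Q = 12.5 + 6Q so Q* = 4.85 and P* = 41.6.
At P = 36, sellers supply (36 - 12.5)/6 = 3.9167 while buyers want more, so the quantity traded is 3.9167 at price 36.
At Q = 3.9167 the demand price is 45.3333 and the supply price is 36. Deadweight loss is the triangle between the curves from 3.9167 to 4.85: (1/2)(45.3333 - 36)(4.85 - 3.9167) = 4.3556.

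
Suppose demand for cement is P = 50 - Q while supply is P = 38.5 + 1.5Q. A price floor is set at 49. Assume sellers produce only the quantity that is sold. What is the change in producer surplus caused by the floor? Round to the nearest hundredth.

-6.12

Without the control, 50 - Q = 38.5 + 1.5Q so Q* = 4.6 and P* = 45.4.
At P = 49, buyers demand (50 - 49)/1 = 1 while sellers would supply more, so the quantity traded is 1 at price 49.
PS goes from (1/2)(4.6)(6.9) = 15.87 to 9.75 (computed as (49 - 38.5)(1) - (1/2)(1.5)(1)^2), a change of -6.12.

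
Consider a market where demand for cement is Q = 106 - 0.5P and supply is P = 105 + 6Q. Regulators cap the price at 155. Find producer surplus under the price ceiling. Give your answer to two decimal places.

Rewriting demand in inverse form: P = 212 - 2Q.
Without the control, 212 - 2Q = 105 + 6Q so Q* = 13.375 and P* = 185.25.
At P = 155, sellers supply (155 - 105)/6 = 8.3333 while buyers want more, so the quantity traded is 8.3333 at price 155.
PS is the triangle above supply below 155: (1/2)(8.3333)(155 - 105) = 208.3333.

208.33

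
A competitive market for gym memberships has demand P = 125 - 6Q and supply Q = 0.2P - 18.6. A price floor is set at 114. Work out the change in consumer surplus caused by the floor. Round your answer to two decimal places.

-15.31

Rewriting supply in inverse form: P = 93 + 5Q.
Free-market equilibrium: 125 - 6Q = 93 + 5Q gives Q* = 2.9091, P* = 107.5455.
At P = 114, buyers demand (125 - 114)/6 = 1.8333 while sellers would supply more, so the quantity traded is 1.8333 at price 114.
CS goes from (1/2)(2.9091)(17.4545) = 25.3884 to 10.0833 (computed as (125 - 114)(1.8333) - (1/2)(6)(1.8333)^2), a change of -15.3051.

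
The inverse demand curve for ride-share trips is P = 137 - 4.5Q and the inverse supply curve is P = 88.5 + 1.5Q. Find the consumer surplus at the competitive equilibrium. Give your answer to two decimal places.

147.02

Set 137 - 4.5Q = 88.5 + 1.5Q, which gives 48.5 = 6Q, so Q* = 8.0833 and P* = 137 - 4.5(8.0833) = 100.625.
The demand choke price is 137, so CS = (1/2)(Q*)(137 - P*) = (1/2)(8.0833)(36.375) = 147.0156.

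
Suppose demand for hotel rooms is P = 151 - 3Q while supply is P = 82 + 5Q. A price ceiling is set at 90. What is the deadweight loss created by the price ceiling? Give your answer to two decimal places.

197.40

Free-market equilibrium: 151 - 3Q = 82 + 5Q gives Q* = 8.625, P* = 125.125.
At the ceiling price 90, quantity supplied is (90 - 82)/5 = 1.6; supply is the short side, so Q = 1.6 trades at P = 90.
At Q = 1.6 the demand price is 146.2 and the supply price is 90. Deadweight loss is the triangle between the curves from 1.6 to 8.625: (1/2)(146.2 - 90)(8.625 - 1.6) = 197.4025.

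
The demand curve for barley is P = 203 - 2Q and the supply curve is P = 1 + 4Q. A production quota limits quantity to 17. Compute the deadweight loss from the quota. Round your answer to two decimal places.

Without the quota, 203 - 2Q = 1 + 4Q gives Q* = 33.6667.
At Q = 17 the demand price is 203 - 2(17) = 169 and the supply price is 1 + 4(17) = 69.
Deadweight loss is the triangle between the curves from 17 to 33.6667: (1/2)(169 - 69)(33.6667 - 17) = 833.3333.

833.33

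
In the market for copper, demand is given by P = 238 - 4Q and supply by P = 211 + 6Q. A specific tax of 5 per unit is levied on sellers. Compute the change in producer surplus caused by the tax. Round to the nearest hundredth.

Without the tax, 238 - 4Q = 211 + 6Q so Q* = 2.7 and P* = 227.2.
A tax on sellers shifts supply up by 5: 238 - 4Q = 211 + 6Q + 5, so Q_t = 2.2. Buyers pay P_b = 229.2; sellers receive P_s = P_b - 5 = 224.2.
PS falls from (1/2)(2.7)(16.2) = 21.87 to (1/2)(2.2)(13.2) = 14.52, a change of -7.35.

-7.35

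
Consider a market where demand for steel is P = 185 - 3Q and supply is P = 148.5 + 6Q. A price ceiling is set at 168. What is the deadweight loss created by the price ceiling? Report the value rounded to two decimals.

2.92

Free-market equilibrium: 185 - 3Q = 148.5 + 6Q gives Q* = 4.0556, P* = 172.8333.
At P = 168, sellers supply (168 - 148.5)/6 = 3.25 while buyers want more, so the quantity traded is 3.25 at price 168.
At Q = 3.25 the demand price is 175.25 and the supply price is 168. Deadweight loss is the triangle between the curves from 3.25 to 4.0556: (1/2)(175.25 - 168)(4.0556 - 3.25) = 2.9201.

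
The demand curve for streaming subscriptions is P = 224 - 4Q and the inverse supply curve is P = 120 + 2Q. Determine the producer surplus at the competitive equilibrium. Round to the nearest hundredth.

Equilibrium: 224 - 4Q = 120 + 2Q, so Q* = 17.3333 and P* = 154.6667.
PS is the area between P* and the supply curve from 0 to Q*: (1/2)(17.3333)(34.6667) = 300.4444.

300.44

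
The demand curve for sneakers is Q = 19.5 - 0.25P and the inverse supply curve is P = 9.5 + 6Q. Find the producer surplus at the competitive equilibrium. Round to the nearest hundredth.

Rewriting demand in inverse form: P = 78 - 4Q.
Set 78 - 4Q = 9.5 + 6Q, which gives 68.5 = 10Q, so Q* = 6.85 and P* = 78 - 4(6.85) = 50.6.
PS is the area between P* and the supply curve from 0 to Q*: (1/2)(6.85)(41.1) = 140.7675.

140.77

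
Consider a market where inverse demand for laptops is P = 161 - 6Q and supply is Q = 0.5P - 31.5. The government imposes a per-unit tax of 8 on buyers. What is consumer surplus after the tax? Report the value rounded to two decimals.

379.69

Rewriting supply in inverse form: P = 63 + 2Q.
Pre-tax equilibrium: 161 - 6Q = 63 + 2Q gives Q* = 12.25, P* = 87.5.
With the tax, buyers' net willingness to pay falls by 8: (161 - 8) - 6Q = 63 + 2Q, so Q_t = 11.25. Buyers pay P_b = 93.5; sellers receive P_s = P_b - 8 = 85.5.
CS = (1/2)(Q_t)(161 - P_b) = (1/2)(11.25)(67.5) = 379.6875.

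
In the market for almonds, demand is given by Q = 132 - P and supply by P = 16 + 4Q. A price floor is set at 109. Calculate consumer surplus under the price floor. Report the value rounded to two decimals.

Rewriting demand in inverse form: P = 132 - Q.
Without the control, 132 - Q = 16 + 4Q so Q* = 23.2 and P* = 108.8.
At P = 109, buyers demand (132 - 109)/1 = 23 while sellers would supply more, so the quantity traded is 23 at price 109.
CS is the triangle under demand above 109: (1/2)(23)(132 - 109) = 264.5.

264.50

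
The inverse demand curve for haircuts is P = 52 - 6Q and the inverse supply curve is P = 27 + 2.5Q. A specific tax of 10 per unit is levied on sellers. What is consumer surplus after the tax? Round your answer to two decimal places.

Pre-tax equilibrium: 52 - 6Q = 27 + 2.5Q gives Q* = 2.9412, P* = 34.3529.
With the tax, sellers need 10 more per unit: 52 - 6Q = 27 + 2.5Q + 10, so Q_t = 1.7647. Buyers pay P_b = 41.4118; sellers receive P_s = P_b - 10 = 31.4118.
Consumer surplus is the triangle under demand above P_b: (1/2)(1.7647)(52 - 41.4118) = 9.3426.

9.34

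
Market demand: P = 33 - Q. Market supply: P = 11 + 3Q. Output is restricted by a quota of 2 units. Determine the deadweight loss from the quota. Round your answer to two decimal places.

24.50

Without the quota, 33 - Q = 11 + 3Q gives Q* = 5.5.
At Q = 2 the demand price is 33 - (2) = 31 and the supply price is 11 + 3(2) = 17.
DWL = (1/2)(gap between curves at 2) x (Q* - 2) = (1/2)(14)(3.5) = 24.5.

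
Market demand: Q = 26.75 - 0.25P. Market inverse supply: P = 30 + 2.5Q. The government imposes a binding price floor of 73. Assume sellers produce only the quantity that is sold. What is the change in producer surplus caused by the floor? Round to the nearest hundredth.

Rewriting demand in inverse form: P = 107 - 4Q.
Without the control, 107 - 4Q = 30 + 2.5Q so Q* = 11.8462 and P* = 59.6154.
At P = 73, buyers demand (107 - 73)/4 = 8.5 while sellers would supply more, so the quantity traded is 8.5 at price 73.
PS goes from (1/2)(11.8462)(29.6154) = 175.4142 to 275.1875 (computed as (73 - 30)(8.5) - (1/2)(2.5)(8.5)^2), a change of 99.7733.

99.77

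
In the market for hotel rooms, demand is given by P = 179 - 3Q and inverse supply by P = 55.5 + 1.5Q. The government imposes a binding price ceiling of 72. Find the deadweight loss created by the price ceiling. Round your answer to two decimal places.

608.44

Free-market equilibrium: 179 - 3Q = 55.5 + 1.5Q gives Q* = 27.4444, P* = 96.6667.
At P = 72, sellers supply (72 - 55.5)/1.5 = 11 while buyers want more, so the quantity traded is 11 at price 72.
At Q = 11 the demand price is 146 and the supply price is 72. Deadweight loss is the triangle between the curves from 11 to 27.4444: (1/2)(146 - 72)(27.4444 - 11) = 608.4444.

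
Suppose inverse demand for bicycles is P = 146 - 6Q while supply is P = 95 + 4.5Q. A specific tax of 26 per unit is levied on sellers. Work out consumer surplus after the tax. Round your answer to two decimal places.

17.01

Without the tax, 146 - 6Q = 95 + 4.5Q so Q* = 4.8571 and P* = 116.8571.
A tax on sellers shifts supply up by 26: 146 - 6Q = 95 + 4.5Q + 26, so Q_t = 2.381. Buyers pay P_b = 131.7143; sellers receive P_s = P_b - 26 = 105.7143.
Consumer surplus is the triangle under demand above P_b: (1/2)(2.381)(146 - 131.7143) = 17.0068.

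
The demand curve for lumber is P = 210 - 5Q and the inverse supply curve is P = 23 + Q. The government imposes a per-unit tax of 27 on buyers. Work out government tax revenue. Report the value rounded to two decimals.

Pre-tax equilibrium: 210 - 5Q = 23 + Q gives Q* = 31.1667, P* = 54.1667.
With the tax, buyers' net willingness to pay falls by 27: (210 - 27) - 5Q = 23 + Q, so Q_t = 26.6667. Buyers pay P_b = 76.6667; sellers receive P_s = P_b - 27 = 49.6667.
Tax revenue = t x Q_t = 27 x 26.6667 = 720.

720.00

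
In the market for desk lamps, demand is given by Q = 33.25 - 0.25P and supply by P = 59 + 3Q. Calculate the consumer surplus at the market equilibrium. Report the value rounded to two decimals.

223.51

Rewriting demand in inverse form: P = 133 - 4Q.
Setting demand equal to supply, 74 = 7Q, so Q* = 10.5714 and P* = 90.7143.
Consumer surplus is the triangle under demand above P*: (1/2)(10.5714)(133 - 90.7143) = (1/2)(10.5714)(42.2857) = 223.5102.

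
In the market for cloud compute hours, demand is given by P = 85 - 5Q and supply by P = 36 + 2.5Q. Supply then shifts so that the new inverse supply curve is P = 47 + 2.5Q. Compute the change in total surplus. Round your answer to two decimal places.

-63.80

Initial equilibrium: Q_0 = 6.5333, P_0 = 52.3333; CS_0 = (1/2)(6.5333)(32.6667) = 106.7111, PS_0 = (1/2)(6.5333)(16.3333) = 53.3556.
New equilibrium: 85 - 5Q = 47 + 2.5Q gives Q_1 = 5.0667, P_1 = 59.6667; CS_1 = 64.1778, PS_1 = 32.0889.
Change in total surplus = (64.1778 + 32.0889) - (106.7111 + 53.3556) = -63.8.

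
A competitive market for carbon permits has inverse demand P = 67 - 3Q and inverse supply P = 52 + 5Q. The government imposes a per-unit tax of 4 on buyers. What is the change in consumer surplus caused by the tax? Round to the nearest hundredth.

-2.44

Without the tax, 67 - 3Q = 52 + 5Q so Q* = 1.875 and P* = 61.375.
A tax on buyers shifts demand down by 4: (67 - 4) - 3Q = 52 + 5Q, so Q_t = 1.375. Buyers pay P_b = 62.875; sellers receive P_s = P_b - 4 = 58.875.
Consumers lose the trapezoid between P* and P_b out to Q_t plus the triangle from Q_t to Q*: change in CS = 2.8359 - 5.2734 = -2.4375.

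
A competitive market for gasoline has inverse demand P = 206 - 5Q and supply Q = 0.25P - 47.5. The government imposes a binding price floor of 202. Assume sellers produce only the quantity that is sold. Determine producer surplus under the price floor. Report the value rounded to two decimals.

8.32

Rewriting supply in inverse form: P = 190 + 4Q.
Without the control, 206 - 5Q = 190 + 4Q so Q* = 1.7778 and P* = 197.1111.
At P = 202, buyers demand (206 - 202)/5 = 0.8 while sellers would supply more, so the quantity traded is 0.8 at price 202.
The supply price at Q = 0.8 is 193.2. PS is the trapezoid between 202 and supply over [0, 0.8]: (1/2)[(202 - 190) + (202 - 193.2)](0.8) = 8.32.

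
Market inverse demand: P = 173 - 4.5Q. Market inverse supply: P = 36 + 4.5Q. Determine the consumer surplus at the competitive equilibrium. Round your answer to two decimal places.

Set 173 - 4.5Q = 36 + 4.5Q, which gives 137 = 9Q, so Q* = 15.2222 and P* = 173 - 4.5(15.2222) = 104.5.
CS is the area between the demand curve and P* from 0 to Q*: (1/2)(15.2222)(68.5) = 521.3611.

521.36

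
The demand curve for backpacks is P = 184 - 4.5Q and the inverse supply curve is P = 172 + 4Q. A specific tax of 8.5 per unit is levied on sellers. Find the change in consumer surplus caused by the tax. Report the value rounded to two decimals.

-4.10

Pre-tax equilibrium: 184 - 4.5Q = 172 + 4Q gives Q* = 1.4118, P* = 177.6471.
A tax on sellers shifts supply up by 8.5: 184 - 4.5Q = 172 + 4Q + 8.5, so Q_t = 0.4118. Buyers pay P_b = 182.1471; sellers receive P_s = P_b - 8.5 = 173.6471.
Consumers lose the trapezoid between P* and P_b out to Q_t plus the triangle from Q_t to Q*: change in CS = 0.3815 - 4.4844 = -4.1029.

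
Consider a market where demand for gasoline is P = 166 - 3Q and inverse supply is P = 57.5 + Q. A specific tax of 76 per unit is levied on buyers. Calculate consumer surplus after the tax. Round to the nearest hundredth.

99.02

Pre-tax equilibrium: 166 - 3Q = 57.5 + Q gives Q* = 27.125, P* = 84.625.
With the tax, buyers' net willingness to pay falls by 76: (166 - 76) - 3Q = 57.5 + Q, so Q_t = 8.125. Buyers pay P_b = 141.625; sellers receive P_s = P_b - 76 = 65.625.
CS = (1/2)(Q_t)(166 - P_b) = (1/2)(8.125)(24.375) = 99.0234.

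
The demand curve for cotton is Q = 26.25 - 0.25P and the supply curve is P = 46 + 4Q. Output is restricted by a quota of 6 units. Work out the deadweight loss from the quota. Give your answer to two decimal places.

7.56

Rewriting demand in inverse form: P = 105 - 4Q.
Without the quota, 105 - 4Q = 46 + 4Q gives Q* = 7.375.
At Q = 6 the demand price is 105 - 4(6) = 81 and the supply price is 46 + 4(6) = 70.
Deadweight loss is the triangle between the curves from 6 to 7.375: (1/2)(81 - 70)(7.375 - 6) = 7.5625.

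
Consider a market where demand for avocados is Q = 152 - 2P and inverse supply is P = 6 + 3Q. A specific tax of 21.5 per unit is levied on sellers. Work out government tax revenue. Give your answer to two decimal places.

Rewriting demand in inverse form: P = 76 - 0.5Q.
Without the tax, 76 - 0.5Q = 6 + 3Q so Q* = 20 and P* = 66.
A tax on sellers shifts supply up by 21.5: 76 - 0.5Q = 6 + 3Q + 21.5, so Q_t = 13.8571. Buyers pay P_b = 69.0714; sellers receive P_s = P_b - 21.5 = 47.5714.
Revenue is the tax times quantity traded: 21.5 x 13.8571 = 297.9286.

297.93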